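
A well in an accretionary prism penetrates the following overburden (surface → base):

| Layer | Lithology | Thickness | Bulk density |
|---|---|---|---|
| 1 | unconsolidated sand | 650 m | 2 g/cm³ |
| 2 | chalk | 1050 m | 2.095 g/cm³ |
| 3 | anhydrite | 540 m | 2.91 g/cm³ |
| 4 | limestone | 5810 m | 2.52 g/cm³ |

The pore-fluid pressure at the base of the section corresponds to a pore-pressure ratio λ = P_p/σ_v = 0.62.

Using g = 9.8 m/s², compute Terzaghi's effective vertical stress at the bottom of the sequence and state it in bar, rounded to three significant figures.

734 bar

Overburden (lithostatic) stress σ_v:
unconsolidated sand: 2000 kg/m³ × 9.8 m/s² × 650 m = 1.274×10^7 Pa = 12.74 MPa
chalk: 2095 kg/m³ × 9.8 m/s² × 1050 m = 2.156×10^7 Pa = 21.56 MPa
anhydrite: 2910 kg/m³ × 9.8 m/s² × 540 m = 1.540×10^7 Pa = 15.40 MPa
limestone: 2520 kg/m³ × 9.8 m/s² × 5810 m = 1.435×10^8 Pa = 143.5 MPa
Total = 12.74 + 21.56 + 15.40 + 143.5 = 193.18 MPa
Pore pressure P_p = λ·σ_v = 0.62 × 193.2 MPa = 119.8 MPa
Effective stress σ' = σ_v − P_p = 193.2 − 119.8 = 73.409 MPa = 734.09 bar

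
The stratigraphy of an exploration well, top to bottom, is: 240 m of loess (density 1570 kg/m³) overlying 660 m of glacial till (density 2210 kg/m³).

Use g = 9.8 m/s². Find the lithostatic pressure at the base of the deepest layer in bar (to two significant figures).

loess: 1570 kg/m³ × 9.8 m/s² × 240 m = 3.693×10^6 Pa = 36.93 bar
glacial till: 2210 kg/m³ × 9.8 m/s² × 660 m = 1.429×10^7 Pa = 142.9 bar
Total = 36.93 + 142.9 = 179.87 bar

180 bar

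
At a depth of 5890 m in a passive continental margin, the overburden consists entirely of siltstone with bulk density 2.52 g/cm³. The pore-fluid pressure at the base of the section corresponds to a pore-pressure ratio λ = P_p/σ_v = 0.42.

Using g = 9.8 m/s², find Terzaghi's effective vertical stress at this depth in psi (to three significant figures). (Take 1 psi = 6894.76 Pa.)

Overburden (lithostatic) stress σ_v:
siltstone: 2520 kg/m³ × 9.8 m/s² × 5890 m = 1.455×10^8 Pa = 145.5 MPa
Pore pressure P_p = λ·σ_v = 0.42 × 145.5 MPa = 61.09 MPa
Effective stress σ' = σ_v − P_p = 145.5 − 61.09 = 84.366 MPa = 12236 psi

12200 psi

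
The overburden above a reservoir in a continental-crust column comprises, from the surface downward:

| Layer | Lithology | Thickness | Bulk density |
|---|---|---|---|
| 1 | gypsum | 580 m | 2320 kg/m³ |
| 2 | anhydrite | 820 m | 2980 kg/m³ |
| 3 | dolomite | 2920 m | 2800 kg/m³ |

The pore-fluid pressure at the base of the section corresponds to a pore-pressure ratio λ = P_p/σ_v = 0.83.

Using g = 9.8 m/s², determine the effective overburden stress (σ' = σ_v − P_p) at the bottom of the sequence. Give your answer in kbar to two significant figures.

Overburden (lithostatic) stress σ_v:
gypsum: 2320 kg/m³ × 9.8 m/s² × 580 m = 1.319×10^7 Pa = 13.19 MPa
anhydrite: 2980 kg/m³ × 9.8 m/s² × 820 m = 2.395×10^7 Pa = 23.95 MPa
dolomite: 2800 kg/m³ × 9.8 m/s² × 2920 m = 8.012×10^7 Pa = 80.12 MPa
Total = 13.19 + 23.95 + 80.12 = 117.26 MPa
Pore pressure P_p = λ·σ_v = 0.83 × 117.3 MPa = 97.32 MPa
Effective stress σ' = σ_v − P_p = 117.3 − 97.32 = 19.934 MPa = 0.19934 kbar

0.20 kbar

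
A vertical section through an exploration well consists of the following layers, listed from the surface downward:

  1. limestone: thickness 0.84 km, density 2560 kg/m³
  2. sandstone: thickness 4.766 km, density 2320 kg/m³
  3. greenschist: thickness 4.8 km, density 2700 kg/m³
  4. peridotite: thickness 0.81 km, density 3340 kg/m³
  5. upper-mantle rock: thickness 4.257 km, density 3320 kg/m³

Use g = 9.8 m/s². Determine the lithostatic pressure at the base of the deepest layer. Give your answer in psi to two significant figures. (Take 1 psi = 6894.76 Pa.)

61000 psi

limestone: 2560 kg/m³ × 9.8 m/s² × 840 m = 2.107×10^7 Pa = 3057 psi
sandstone: 2320 kg/m³ × 9.8 m/s² × 4766 m = 1.084×10^8 Pa = 15716 psi
greenschist: 2700 kg/m³ × 9.8 m/s² × 4800 m = 1.270×10^8 Pa = 18421 psi
peridotite: 3340 kg/m³ × 9.8 m/s² × 810 m = 2.651×10^7 Pa = 3845 psi
upper-mantle rock: 3320 kg/m³ × 9.8 m/s² × 4257 m = 1.385×10^8 Pa = 20089 psi
Total = 3057 + 15716 + 18421 + 3845 + 20089 = 61128 psi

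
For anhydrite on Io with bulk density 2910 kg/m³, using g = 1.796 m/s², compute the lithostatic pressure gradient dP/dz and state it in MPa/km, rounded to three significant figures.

5.23 MPa/km

dP/dz = ρg = 2910 kg/m³ × 1.796 m/s² = 5226.4 Pa/m
= 5226.4 Pa/m × (1 MPa/km / 1000.0 Pa/m) = 5.2264 MPa/km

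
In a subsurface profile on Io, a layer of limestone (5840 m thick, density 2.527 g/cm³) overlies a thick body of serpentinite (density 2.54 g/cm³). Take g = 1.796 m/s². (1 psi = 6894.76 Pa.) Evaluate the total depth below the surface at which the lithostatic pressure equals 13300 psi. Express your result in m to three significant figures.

Pressure at base of upper layers: 2527×1.796×5840 = 2.650×10^7 Pa = 3844 psi
Remaining pressure to be supplied by serpentinite: 9.170×10^7 − 2.650×10^7 = 6.520×10^7 Pa
Additional depth in serpentinite = 6.520×10^7 Pa / (2540 kg/m³ × 1.796 m/s²) = 14291 m
Total depth = 5840 m + 14291 m = 20131 m

20100 m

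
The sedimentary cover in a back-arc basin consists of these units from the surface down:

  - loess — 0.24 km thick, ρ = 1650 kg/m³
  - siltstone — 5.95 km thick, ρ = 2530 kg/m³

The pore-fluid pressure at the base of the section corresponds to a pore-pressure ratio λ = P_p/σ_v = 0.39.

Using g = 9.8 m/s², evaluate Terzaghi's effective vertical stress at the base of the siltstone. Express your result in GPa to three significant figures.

Overburden (lithostatic) stress σ_v:
loess: 1650 kg/m³ × 9.8 m/s² × 240 m = 3.881×10^6 Pa = 3.881 MPa
siltstone: 2530 kg/m³ × 9.8 m/s² × 5950 m = 1.475×10^8 Pa = 147.5 MPa
Total = 3.881 + 147.5 = 151.41 MPa
Pore pressure P_p = λ·σ_v = 0.39 × 151.4 MPa = 59.05 MPa
Effective stress σ' = σ_v − P_p = 151.4 − 59.05 = 92.357 MPa = 0.092357 GPa

0.0924 GPa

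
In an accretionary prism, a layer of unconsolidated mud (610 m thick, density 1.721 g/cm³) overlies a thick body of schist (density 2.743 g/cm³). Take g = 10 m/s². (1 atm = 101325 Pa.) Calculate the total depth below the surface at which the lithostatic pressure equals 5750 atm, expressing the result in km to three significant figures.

21.5 km

Pressure at base of upper layers: 1721×10×610 = 1.050×10^7 Pa = 103.6 atm
Remaining pressure to be supplied by schist: 5.826×10^8 − 1.050×10^7 = 5.721×10^8 Pa
Additional depth in schist = 5.721×10^8 Pa / (2743 kg/m³ × 10 m/s²) = 20857 m
Total depth = 610 m + 20857 m = 21467 m
= 21.467 km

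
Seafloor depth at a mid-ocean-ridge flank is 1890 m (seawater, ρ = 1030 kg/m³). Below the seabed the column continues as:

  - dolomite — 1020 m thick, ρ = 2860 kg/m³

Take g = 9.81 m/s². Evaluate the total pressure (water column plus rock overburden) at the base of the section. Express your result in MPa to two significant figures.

48 MPa

seawater: 1030 kg/m³ × 9.81 m/s² × 1890 m = 1.910×10^7 Pa = 19.10 MPa
dolomite: 2860 kg/m³ × 9.81 m/s² × 1020 m = 2.862×10^7 Pa = 28.62 MPa
Total = 19.10 + 28.62 = 47.715 MPa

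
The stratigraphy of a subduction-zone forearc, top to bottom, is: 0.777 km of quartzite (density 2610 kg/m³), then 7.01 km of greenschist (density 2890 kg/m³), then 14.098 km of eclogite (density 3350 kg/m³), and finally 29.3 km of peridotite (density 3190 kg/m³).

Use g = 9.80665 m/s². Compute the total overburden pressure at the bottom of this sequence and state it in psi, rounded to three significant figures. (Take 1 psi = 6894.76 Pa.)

quartzite: 2610 kg/m³ × 9.80665 m/s² × 777 m = 1.989×10^7 Pa = 2884 psi
greenschist: 2890 kg/m³ × 9.80665 m/s² × 7010 m = 1.987×10^8 Pa = 28815 psi
eclogite: 3350 kg/m³ × 9.80665 m/s² × 14098 m = 4.632×10^8 Pa = 67174 psi
peridotite: 3190 kg/m³ × 9.80665 m/s² × 29300 m = 9.166×10^8 Pa = 1.329×10^5 psi
Total = 2884 + 28815 + 67174 + 1.329×10^5 = 2.3182×10^5 psi

232000 psi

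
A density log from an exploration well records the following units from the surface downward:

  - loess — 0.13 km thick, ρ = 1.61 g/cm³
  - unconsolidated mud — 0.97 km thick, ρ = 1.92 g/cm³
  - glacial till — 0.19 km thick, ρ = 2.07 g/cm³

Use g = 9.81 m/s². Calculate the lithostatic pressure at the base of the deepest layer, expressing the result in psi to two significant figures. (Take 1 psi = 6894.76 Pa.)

loess: 1610 kg/m³ × 9.81 m/s² × 130 m = 2.053×10^6 Pa = 297.8 psi
unconsolidated mud: 1920 kg/m³ × 9.81 m/s² × 970 m = 1.827×10^7 Pa = 2650 psi
glacial till: 2070 kg/m³ × 9.81 m/s² × 190 m = 3.858×10^6 Pa = 559.6 psi
Total = 297.8 + 2650 + 559.6 = 3507.3 psi

3500 psi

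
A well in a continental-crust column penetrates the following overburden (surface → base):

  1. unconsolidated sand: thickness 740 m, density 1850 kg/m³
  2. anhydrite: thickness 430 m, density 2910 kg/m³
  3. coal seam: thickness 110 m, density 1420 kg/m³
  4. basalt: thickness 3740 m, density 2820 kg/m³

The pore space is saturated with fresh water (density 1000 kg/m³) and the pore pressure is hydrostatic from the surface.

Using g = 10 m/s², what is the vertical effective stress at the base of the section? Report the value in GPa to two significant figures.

Overburden (lithostatic) stress σ_v:
unconsolidated sand: 1850 kg/m³ × 10 m/s² × 740 m = 1.369×10^7 Pa = 13.69 MPa
anhydrite: 2910 kg/m³ × 10 m/s² × 430 m = 1.251×10^7 Pa = 12.51 MPa
coal seam: 1420 kg/m³ × 10 m/s² × 110 m = 1.562×10^6 Pa = 1.562 MPa
basalt: 2820 kg/m³ × 10 m/s² × 3740 m = 1.055×10^8 Pa = 105.5 MPa
Total = 13.69 + 12.51 + 1.562 + 105.5 = 133.23 MPa
Pore pressure P_p = 1000 kg/m³ × 10 m/s² × 5020 m = 5.020×10^7 Pa = 50.20 MPa
Effective stress σ' = σ_v − P_p = 133.2 − 50.20 = 83.033 MPa = 0.083033 GPa

0.083 GPa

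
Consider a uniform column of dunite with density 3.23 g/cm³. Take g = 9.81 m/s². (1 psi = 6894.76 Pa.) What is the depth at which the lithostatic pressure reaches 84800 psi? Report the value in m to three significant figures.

h = P/(ρg) = 84800 psi / (3230 kg/m³ × 9.81 m/s²) = 5.847×10^8 Pa / 31686 Pa/m = 18452 m

18500 m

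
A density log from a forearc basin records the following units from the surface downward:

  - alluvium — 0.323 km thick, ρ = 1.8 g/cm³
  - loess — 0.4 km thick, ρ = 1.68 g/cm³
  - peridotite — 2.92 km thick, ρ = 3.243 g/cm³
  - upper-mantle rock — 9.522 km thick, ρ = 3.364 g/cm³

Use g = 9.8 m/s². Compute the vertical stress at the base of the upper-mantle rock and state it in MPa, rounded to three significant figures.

alluvium: 1800 kg/m³ × 9.8 m/s² × 323 m = 5.698×10^6 Pa = 5.698 MPa
loess: 1680 kg/m³ × 9.8 m/s² × 400 m = 6.586×10^6 Pa = 6.586 MPa
peridotite: 3243 kg/m³ × 9.8 m/s² × 2920 m = 9.280×10^7 Pa = 92.80 MPa
upper-mantle rock: 3364 kg/m³ × 9.8 m/s² × 9522 m = 3.139×10^8 Pa = 313.9 MPa
Total = 5.698 + 6.586 + 92.80 + 313.9 = 419.00 MPa

419 MPa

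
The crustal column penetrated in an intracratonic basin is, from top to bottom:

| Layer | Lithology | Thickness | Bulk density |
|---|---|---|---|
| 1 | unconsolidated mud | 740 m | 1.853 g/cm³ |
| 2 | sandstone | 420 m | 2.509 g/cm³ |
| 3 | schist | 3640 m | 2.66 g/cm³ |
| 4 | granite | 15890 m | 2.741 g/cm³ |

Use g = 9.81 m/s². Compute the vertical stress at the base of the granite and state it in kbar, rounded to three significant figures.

5.46 kbar

unconsolidated mud: 1853 kg/m³ × 9.81 m/s² × 740 m = 1.345×10^7 Pa = 0.1345 kbar
sandstone: 2509 kg/m³ × 9.81 m/s² × 420 m = 1.034×10^7 Pa = 0.1034 kbar
schist: 2660 kg/m³ × 9.81 m/s² × 3640 m = 9.498×10^7 Pa = 0.9498 kbar
granite: 2741 kg/m³ × 9.81 m/s² × 15890 m = 4.273×10^8 Pa = 4.273 kbar
Total = 0.1345 + 0.1034 + 0.9498 + 4.273 = 5.4604 kbar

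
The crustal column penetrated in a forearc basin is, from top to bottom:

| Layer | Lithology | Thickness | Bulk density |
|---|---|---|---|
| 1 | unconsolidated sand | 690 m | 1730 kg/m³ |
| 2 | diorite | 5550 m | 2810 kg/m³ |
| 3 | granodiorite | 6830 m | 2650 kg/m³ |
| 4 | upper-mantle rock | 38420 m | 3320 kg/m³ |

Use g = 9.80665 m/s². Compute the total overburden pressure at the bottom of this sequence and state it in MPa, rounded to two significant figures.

unconsolidated sand: 1730 kg/m³ × 9.80665 m/s² × 690 m = 1.171×10^7 Pa = 11.71 MPa
diorite: 2810 kg/m³ × 9.80665 m/s² × 5550 m = 1.529×10^8 Pa = 152.9 MPa
granodiorite: 2650 kg/m³ × 9.80665 m/s² × 6830 m = 1.775×10^8 Pa = 177.5 MPa
upper-mantle rock: 3320 kg/m³ × 9.80665 m/s² × 38420 m = 1.251×10^9 Pa = 1251 MPa
Total = 11.71 + 152.9 + 177.5 + 1251 = 1593.0 MPa

1600 MPa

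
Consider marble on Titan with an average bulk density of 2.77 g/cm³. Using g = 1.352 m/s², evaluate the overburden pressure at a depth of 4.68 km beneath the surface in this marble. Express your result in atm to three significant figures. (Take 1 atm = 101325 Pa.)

marble: 2770 kg/m³ × 1.352 m/s² × 4680 m = 1.753×10^7 Pa = 173.0 atm

173 atm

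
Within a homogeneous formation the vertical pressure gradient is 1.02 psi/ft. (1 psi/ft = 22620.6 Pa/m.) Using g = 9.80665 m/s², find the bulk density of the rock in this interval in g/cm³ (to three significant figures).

2.35 g/cm³

ρ = (dP/dz)/g = 1.02 psi/ft / 9.80665 m/s² = 23073 Pa/m / 9.80665 m/s² = 2352.8 kg/m³
= 2.353 g/cm³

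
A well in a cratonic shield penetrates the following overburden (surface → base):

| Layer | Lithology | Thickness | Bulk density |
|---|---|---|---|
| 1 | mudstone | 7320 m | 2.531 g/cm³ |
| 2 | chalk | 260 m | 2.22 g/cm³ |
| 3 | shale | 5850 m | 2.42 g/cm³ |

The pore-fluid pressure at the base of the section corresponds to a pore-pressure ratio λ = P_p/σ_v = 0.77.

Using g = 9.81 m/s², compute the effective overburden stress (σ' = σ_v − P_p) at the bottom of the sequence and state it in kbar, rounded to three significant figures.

0.750 kbar

Overburden (lithostatic) stress σ_v:
mudstone: 2531 kg/m³ × 9.81 m/s² × 7320 m = 1.817×10^8 Pa = 181.7 MPa
chalk: 2220 kg/m³ × 9.81 m/s² × 260 m = 5.662×10^6 Pa = 5.662 MPa
shale: 2420 kg/m³ × 9.81 m/s² × 5850 m = 1.389×10^8 Pa = 138.9 MPa
Total = 181.7 + 5.662 + 138.9 = 326.29 MPa
Pore pressure P_p = λ·σ_v = 0.77 × 326.3 MPa = 251.2 MPa
Effective stress σ' = σ_v − P_p = 326.3 − 251.2 = 75.047 MPa = 0.75047 kbar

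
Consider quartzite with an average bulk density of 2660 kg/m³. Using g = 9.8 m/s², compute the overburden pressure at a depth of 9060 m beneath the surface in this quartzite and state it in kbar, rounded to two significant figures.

quartzite: 2660 kg/m³ × 9.8 m/s² × 9060 m = 2.362×10^8 Pa = 2.362 kbar

2.4 kbar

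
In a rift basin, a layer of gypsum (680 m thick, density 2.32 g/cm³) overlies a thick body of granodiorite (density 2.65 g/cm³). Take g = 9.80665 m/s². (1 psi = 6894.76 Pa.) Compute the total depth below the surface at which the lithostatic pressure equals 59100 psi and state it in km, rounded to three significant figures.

15.8 km

Pressure at base of upper layers: 2320×9.80665×680 = 1.547×10^7 Pa = 2244 psi
Remaining pressure to be supplied by granodiorite: 4.075×10^8 − 1.547×10^7 = 3.920×10^8 Pa
Additional depth in granodiorite = 3.920×10^8 Pa / (2650 kg/m³ × 9.80665 m/s²) = 15084 m
Total depth = 680 m + 15084 m = 15764 m
= 15.764 km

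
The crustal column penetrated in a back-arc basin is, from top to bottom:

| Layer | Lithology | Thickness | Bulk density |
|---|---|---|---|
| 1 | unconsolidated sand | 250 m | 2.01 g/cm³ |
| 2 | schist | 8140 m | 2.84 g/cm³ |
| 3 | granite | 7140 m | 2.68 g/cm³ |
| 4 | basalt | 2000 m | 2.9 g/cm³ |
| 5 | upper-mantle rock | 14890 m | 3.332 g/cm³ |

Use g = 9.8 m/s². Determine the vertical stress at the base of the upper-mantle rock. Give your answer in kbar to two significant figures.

unconsolidated sand: 2010 kg/m³ × 9.8 m/s² × 250 m = 4.925×10^6 Pa = 0.04924 kbar
schist: 2840 kg/m³ × 9.8 m/s² × 8140 m = 2.266×10^8 Pa = 2.266 kbar
granite: 2680 kg/m³ × 9.8 m/s² × 7140 m = 1.875×10^8 Pa = 1.875 kbar
basalt: 2900 kg/m³ × 9.8 m/s² × 2000 m = 5.684×10^7 Pa = 0.5684 kbar
upper-mantle rock: 3332 kg/m³ × 9.8 m/s² × 14890 m = 4.862×10^8 Pa = 4.862 kbar
Total = 0.04924 + 2.266 + 1.875 + 0.5684 + 4.862 = 9.6205 kbar

9.6 kbar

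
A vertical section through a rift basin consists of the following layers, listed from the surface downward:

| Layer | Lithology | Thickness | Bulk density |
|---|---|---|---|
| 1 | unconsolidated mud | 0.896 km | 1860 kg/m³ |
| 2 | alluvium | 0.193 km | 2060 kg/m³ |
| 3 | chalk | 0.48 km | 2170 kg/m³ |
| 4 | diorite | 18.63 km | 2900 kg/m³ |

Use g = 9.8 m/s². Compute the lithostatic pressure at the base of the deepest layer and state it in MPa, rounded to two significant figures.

unconsolidated mud: 1860 kg/m³ × 9.8 m/s² × 896 m = 1.633×10^7 Pa = 16.33 MPa
alluvium: 2060 kg/m³ × 9.8 m/s² × 193 m = 3.896×10^6 Pa = 3.896 MPa
chalk: 2170 kg/m³ × 9.8 m/s² × 480 m = 1.021×10^7 Pa = 10.21 MPa
diorite: 2900 kg/m³ × 9.8 m/s² × 18630 m = 5.295×10^8 Pa = 529.5 MPa
Total = 16.33 + 3.896 + 10.21 + 529.5 = 559.90 MPa

560 MPa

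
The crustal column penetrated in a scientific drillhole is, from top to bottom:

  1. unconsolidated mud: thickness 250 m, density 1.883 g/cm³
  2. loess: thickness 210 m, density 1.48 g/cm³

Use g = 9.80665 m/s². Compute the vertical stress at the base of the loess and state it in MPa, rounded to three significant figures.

7.66 MPa

unconsolidated mud: 1883 kg/m³ × 9.80665 m/s² × 250 m = 4.616×10^6 Pa = 4.616 MPa
loess: 1480 kg/m³ × 9.80665 m/s² × 210 m = 3.048×10^6 Pa = 3.048 MPa
Total = 4.616 + 3.048 = 7.6644 MPa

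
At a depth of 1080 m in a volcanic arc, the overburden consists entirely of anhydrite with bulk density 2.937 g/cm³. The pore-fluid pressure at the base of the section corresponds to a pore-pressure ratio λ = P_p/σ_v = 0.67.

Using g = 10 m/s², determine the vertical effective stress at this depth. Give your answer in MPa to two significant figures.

10 MPa

Overburden (lithostatic) stress σ_v:
anhydrite: 2937 kg/m³ × 10 m/s² × 1080 m = 3.172×10^7 Pa = 31.72 MPa
Pore pressure P_p = λ·σ_v = 0.67 × 31.72 MPa = 21.25 MPa
Effective stress σ' = σ_v − P_p = 31.72 − 21.25 = 10.467 MPa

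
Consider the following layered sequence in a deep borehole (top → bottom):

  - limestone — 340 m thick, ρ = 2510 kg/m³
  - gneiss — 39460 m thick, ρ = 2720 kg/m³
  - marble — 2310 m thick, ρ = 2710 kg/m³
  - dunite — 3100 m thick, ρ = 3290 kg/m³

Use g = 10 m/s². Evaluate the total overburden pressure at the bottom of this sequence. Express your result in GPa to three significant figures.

limestone: 2510 kg/m³ × 10 m/s² × 340 m = 8.534×10^6 Pa = 8.534×10^-3 GPa
gneiss: 2720 kg/m³ × 10 m/s² × 39460 m = 1.073×10^9 Pa = 1.073 GPa
marble: 2710 kg/m³ × 10 m/s² × 2310 m = 6.260×10^7 Pa = 0.06260 GPa
dunite: 3290 kg/m³ × 10 m/s² × 3100 m = 1.020×10^8 Pa = 0.1020 GPa
Total = 8.534×10^-3 + 1.073 + 0.06260 + 0.1020 = 1.2464 GPa

1.25 GPa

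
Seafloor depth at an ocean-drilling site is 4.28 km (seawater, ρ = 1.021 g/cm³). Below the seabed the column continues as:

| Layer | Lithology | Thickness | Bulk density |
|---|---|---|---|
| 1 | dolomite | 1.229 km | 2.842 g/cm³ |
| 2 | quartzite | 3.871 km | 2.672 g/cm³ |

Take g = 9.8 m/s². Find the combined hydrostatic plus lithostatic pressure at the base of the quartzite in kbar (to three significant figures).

1.78 kbar

seawater: 1021 kg/m³ × 9.8 m/s² × 4280 m = 4.282×10^7 Pa = 0.4282 kbar
dolomite: 2842 kg/m³ × 9.8 m/s² × 1229 m = 3.423×10^7 Pa = 0.3423 kbar
quartzite: 2672 kg/m³ × 9.8 m/s² × 3871 m = 1.014×10^8 Pa = 1.014 kbar
Total = 0.4282 + 0.3423 + 1.014 = 1.7842 kbar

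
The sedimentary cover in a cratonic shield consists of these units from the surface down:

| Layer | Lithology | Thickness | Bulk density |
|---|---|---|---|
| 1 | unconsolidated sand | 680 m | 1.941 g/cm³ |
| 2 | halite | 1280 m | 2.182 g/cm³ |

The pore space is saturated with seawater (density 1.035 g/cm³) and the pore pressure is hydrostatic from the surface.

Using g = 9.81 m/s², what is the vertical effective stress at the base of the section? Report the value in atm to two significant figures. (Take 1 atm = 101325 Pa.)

200 atm

Overburden (lithostatic) stress σ_v:
unconsolidated sand: 1941 kg/m³ × 9.81 m/s² × 680 m = 1.295×10^7 Pa = 12.95 MPa
halite: 2182 kg/m³ × 9.81 m/s² × 1280 m = 2.740×10^7 Pa = 27.40 MPa
Total = 12.95 + 27.40 = 40.347 MPa
Pore pressure P_p = 1035 kg/m³ × 9.81 m/s² × 1960 m = 1.990×10^7 Pa = 19.90 MPa
Effective stress σ' = σ_v − P_p = 40.35 − 19.90 = 20.446 MPa = 201.79 atm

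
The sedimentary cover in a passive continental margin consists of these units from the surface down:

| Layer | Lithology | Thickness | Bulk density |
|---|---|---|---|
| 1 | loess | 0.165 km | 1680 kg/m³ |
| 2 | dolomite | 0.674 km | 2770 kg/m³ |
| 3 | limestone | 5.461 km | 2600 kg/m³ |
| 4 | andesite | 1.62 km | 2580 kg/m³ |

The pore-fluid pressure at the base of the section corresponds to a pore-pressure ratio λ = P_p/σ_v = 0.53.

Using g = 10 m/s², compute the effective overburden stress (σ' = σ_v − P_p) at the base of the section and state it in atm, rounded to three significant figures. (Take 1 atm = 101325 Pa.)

Overburden (lithostatic) stress σ_v:
loess: 1680 kg/m³ × 10 m/s² × 165 m = 2.772×10^6 Pa = 2.772 MPa
dolomite: 2770 kg/m³ × 10 m/s² × 674 m = 1.867×10^7 Pa = 18.67 MPa
limestone: 2600 kg/m³ × 10 m/s² × 5461 m = 1.420×10^8 Pa = 142.0 MPa
andesite: 2580 kg/m³ × 10 m/s² × 1620 m = 4.180×10^7 Pa = 41.80 MPa
Total = 2.772 + 18.67 + 142.0 + 41.80 = 205.22 MPa
Pore pressure P_p = λ·σ_v = 0.53 × 205.2 MPa = 108.8 MPa
Effective stress σ' = σ_v − P_p = 205.2 − 108.8 = 96.455 MPa = 951.94 atm

952 atm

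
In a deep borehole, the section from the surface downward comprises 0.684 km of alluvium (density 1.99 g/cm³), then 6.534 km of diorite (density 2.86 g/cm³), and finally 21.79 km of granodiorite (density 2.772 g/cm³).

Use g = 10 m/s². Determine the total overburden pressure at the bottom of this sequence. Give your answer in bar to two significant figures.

alluvium: 1990 kg/m³ × 10 m/s² × 684 m = 1.361×10^7 Pa = 136.1 bar
diorite: 2860 kg/m³ × 10 m/s² × 6534 m = 1.869×10^8 Pa = 1869 bar
granodiorite: 2772 kg/m³ × 10 m/s² × 21790 m = 6.040×10^8 Pa = 6040 bar
Total = 136.1 + 1869 + 6040 = 8045.0 bar

8000 bar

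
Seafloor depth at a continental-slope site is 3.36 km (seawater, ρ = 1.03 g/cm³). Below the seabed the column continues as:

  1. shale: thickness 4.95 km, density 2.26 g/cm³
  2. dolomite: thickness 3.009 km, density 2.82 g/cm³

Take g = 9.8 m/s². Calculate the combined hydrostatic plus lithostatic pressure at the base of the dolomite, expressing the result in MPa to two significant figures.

230 MPa

seawater: 1030 kg/m³ × 9.8 m/s² × 3360 m = 3.392×10^7 Pa = 33.92 MPa
shale: 2260 kg/m³ × 9.8 m/s² × 4950 m = 1.096×10^8 Pa = 109.6 MPa
dolomite: 2820 kg/m³ × 9.8 m/s² × 3009 m = 8.316×10^7 Pa = 83.16 MPa
Total = 33.92 + 109.6 + 83.16 = 226.71 MPa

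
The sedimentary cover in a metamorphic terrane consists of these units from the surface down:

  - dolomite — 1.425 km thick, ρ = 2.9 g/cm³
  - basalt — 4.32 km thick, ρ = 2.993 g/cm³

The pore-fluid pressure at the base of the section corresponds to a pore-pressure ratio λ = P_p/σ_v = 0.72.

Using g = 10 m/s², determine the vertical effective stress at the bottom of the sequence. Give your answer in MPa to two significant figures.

48 MPa

Overburden (lithostatic) stress σ_v:
dolomite: 2900 kg/m³ × 10 m/s² × 1425 m = 4.133×10^7 Pa = 41.33 MPa
basalt: 2993 kg/m³ × 10 m/s² × 4320 m = 1.293×10^8 Pa = 129.3 MPa
Total = 41.33 + 129.3 = 170.62 MPa
Pore pressure P_p = λ·σ_v = 0.72 × 170.6 MPa = 122.8 MPa
Effective stress σ' = σ_v − P_p = 170.6 − 122.8 = 47.774 MPa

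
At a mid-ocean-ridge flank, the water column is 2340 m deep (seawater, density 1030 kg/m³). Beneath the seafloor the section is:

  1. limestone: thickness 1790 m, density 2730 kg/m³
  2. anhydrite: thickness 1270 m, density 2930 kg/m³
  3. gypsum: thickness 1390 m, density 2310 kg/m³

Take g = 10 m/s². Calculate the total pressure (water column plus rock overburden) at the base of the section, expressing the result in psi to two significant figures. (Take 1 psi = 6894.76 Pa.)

21000 psi

seawater: 1030 kg/m³ × 10 m/s² × 2340 m = 2.410×10^7 Pa = 3496 psi
limestone: 2730 kg/m³ × 10 m/s² × 1790 m = 4.887×10^7 Pa = 7088 psi
anhydrite: 2930 kg/m³ × 10 m/s² × 1270 m = 3.721×10^7 Pa = 5397 psi
gypsum: 2310 kg/m³ × 10 m/s² × 1390 m = 3.211×10^7 Pa = 4657 psi
Total = 3496 + 7088 + 5397 + 4657 = 20637 psi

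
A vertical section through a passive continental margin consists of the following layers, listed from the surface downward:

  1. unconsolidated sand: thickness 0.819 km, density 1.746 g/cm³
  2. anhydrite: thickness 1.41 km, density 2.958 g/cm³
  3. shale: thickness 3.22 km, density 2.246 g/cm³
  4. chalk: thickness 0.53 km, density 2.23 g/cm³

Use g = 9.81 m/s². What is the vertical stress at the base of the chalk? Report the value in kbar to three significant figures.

1.37 kbar

unconsolidated sand: 1746 kg/m³ × 9.81 m/s² × 819 m = 1.403×10^7 Pa = 0.1403 kbar
anhydrite: 2958 kg/m³ × 9.81 m/s² × 1410 m = 4.092×10^7 Pa = 0.4092 kbar
shale: 2246 kg/m³ × 9.81 m/s² × 3220 m = 7.095×10^7 Pa = 0.7095 kbar
chalk: 2230 kg/m³ × 9.81 m/s² × 530 m = 1.159×10^7 Pa = 0.1159 kbar
Total = 0.1403 + 0.4092 + 0.7095 + 0.1159 = 1.3748 kbar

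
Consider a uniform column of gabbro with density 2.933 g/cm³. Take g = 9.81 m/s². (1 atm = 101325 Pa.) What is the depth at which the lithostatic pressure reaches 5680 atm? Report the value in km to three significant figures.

h = P/(ρg) = 5680 atm / (2933 kg/m³ × 9.81 m/s²) = 5.755×10^8 Pa / 28773 Pa/m = 20002 m
= 20.002 km

20.0 km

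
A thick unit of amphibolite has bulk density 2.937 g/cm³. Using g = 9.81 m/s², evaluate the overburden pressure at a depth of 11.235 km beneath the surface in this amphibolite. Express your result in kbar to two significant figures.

3.2 kbar

amphibolite: 2937 kg/m³ × 9.81 m/s² × 11235 m = 3.237×10^8 Pa = 3.237 kbar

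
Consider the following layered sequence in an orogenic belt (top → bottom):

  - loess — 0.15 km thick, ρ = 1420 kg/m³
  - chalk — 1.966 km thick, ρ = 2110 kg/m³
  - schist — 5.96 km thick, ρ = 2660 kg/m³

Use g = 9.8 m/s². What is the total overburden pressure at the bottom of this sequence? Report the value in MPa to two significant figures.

200 MPa

loess: 1420 kg/m³ × 9.8 m/s² × 150 m = 2.087×10^6 Pa = 2.087 MPa
chalk: 2110 kg/m³ × 9.8 m/s² × 1966 m = 4.065×10^7 Pa = 40.65 MPa
schist: 2660 kg/m³ × 9.8 m/s² × 5960 m = 1.554×10^8 Pa = 155.4 MPa
Total = 2.087 + 40.65 + 155.4 = 198.11 MPa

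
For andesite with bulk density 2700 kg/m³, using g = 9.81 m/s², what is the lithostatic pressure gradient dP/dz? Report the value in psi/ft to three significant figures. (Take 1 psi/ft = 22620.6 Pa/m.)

dP/dz = ρg = 2700 kg/m³ × 9.81 m/s² = 26487 Pa/m
= 26487 Pa/m × (1 psi/ft / 22621 Pa/m) = 1.1709 psi/ft

1.17 psi/ft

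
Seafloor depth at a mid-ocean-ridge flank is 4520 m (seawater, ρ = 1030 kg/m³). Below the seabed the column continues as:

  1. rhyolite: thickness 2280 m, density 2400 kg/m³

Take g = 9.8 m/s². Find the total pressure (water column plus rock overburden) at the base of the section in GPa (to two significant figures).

0.099 GPa

seawater: 1030 kg/m³ × 9.8 m/s² × 4520 m = 4.562×10^7 Pa = 0.04562 GPa
rhyolite: 2400 kg/m³ × 9.8 m/s² × 2280 m = 5.363×10^7 Pa = 0.05363 GPa
Total = 0.04562 + 0.05363 = 0.099250 GPa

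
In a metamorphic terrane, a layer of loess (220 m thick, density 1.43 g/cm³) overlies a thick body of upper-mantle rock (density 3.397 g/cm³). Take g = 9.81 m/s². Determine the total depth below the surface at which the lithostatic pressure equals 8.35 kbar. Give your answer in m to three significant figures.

25200 m

Pressure at base of upper layers: 1430×9.81×220 = 3.086×10^6 Pa = 0.03086 kbar
Remaining pressure to be supplied by upper-mantle rock: 8.350×10^8 − 3.086×10^6 = 8.319×10^8 Pa
Additional depth in upper-mantle rock = 8.319×10^8 Pa / (3397 kg/m³ × 9.81 m/s²) = 24964 m
Total depth = 220 m + 24964 m = 25184 m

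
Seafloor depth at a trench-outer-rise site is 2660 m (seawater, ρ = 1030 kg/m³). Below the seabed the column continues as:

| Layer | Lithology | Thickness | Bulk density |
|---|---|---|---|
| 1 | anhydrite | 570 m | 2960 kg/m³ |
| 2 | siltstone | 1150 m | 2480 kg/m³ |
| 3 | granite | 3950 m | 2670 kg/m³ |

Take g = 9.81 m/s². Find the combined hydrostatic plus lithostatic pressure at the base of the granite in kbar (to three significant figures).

1.75 kbar

seawater: 1030 kg/m³ × 9.81 m/s² × 2660 m = 2.688×10^7 Pa = 0.2688 kbar
anhydrite: 2960 kg/m³ × 9.81 m/s² × 570 m = 1.655×10^7 Pa = 0.1655 kbar
siltstone: 2480 kg/m³ × 9.81 m/s² × 1150 m = 2.798×10^7 Pa = 0.2798 kbar
granite: 2670 kg/m³ × 9.81 m/s² × 3950 m = 1.035×10^8 Pa = 1.035 kbar
Total = 0.2688 + 0.1655 + 0.2798 + 1.035 = 1.7487 kbar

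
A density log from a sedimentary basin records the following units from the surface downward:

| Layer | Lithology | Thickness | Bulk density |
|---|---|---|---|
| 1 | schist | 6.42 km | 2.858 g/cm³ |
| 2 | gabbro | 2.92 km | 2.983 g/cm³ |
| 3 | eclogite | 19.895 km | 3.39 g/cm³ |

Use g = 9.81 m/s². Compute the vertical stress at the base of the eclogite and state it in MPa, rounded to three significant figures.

927 MPa

schist: 2858 kg/m³ × 9.81 m/s² × 6420 m = 1.800×10^8 Pa = 180.0 MPa
gabbro: 2983 kg/m³ × 9.81 m/s² × 2920 m = 8.545×10^7 Pa = 85.45 MPa
eclogite: 3390 kg/m³ × 9.81 m/s² × 19895 m = 6.616×10^8 Pa = 661.6 MPa
Total = 180.0 + 85.45 + 661.6 = 927.07 MPa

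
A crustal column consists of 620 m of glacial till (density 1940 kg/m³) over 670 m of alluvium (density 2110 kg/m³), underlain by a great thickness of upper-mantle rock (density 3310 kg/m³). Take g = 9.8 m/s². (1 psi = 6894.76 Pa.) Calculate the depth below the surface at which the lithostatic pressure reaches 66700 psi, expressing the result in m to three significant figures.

Pressure at base of upper layers: 1940×9.8×620 + 2110×9.8×670 = 2.564×10^7 Pa = 3719 psi
Remaining pressure to be supplied by upper-mantle rock: 4.599×10^8 − 2.564×10^7 = 4.342×10^8 Pa
Additional depth in upper-mantle rock = 4.342×10^8 Pa / (3310 kg/m³ × 9.8 m/s²) = 13387 m
Total depth = 1290 m + 13387 m = 14677 m

14700 m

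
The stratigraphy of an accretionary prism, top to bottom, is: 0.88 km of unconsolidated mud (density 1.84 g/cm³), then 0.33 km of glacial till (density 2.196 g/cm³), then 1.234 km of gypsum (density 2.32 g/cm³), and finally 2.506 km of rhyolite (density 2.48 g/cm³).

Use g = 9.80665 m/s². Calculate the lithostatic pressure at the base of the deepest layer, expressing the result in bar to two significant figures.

1100 bar

unconsolidated mud: 1840 kg/m³ × 9.80665 m/s² × 880 m = 1.588×10^7 Pa = 158.8 bar
glacial till: 2196 kg/m³ × 9.80665 m/s² × 330 m = 7.107×10^6 Pa = 71.07 bar
gypsum: 2320 kg/m³ × 9.80665 m/s² × 1234 m = 2.808×10^7 Pa = 280.8 bar
rhyolite: 2480 kg/m³ × 9.80665 m/s² × 2506 m = 6.095×10^7 Pa = 609.5 bar
Total = 158.8 + 71.07 + 280.8 + 609.5 = 1120.1 bar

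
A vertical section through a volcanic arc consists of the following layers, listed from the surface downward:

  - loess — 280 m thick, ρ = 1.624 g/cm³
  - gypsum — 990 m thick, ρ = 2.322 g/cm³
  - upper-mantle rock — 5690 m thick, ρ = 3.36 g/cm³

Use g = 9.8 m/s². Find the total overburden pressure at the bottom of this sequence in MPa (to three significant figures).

loess: 1624 kg/m³ × 9.8 m/s² × 280 m = 4.456×10^6 Pa = 4.456 MPa
gypsum: 2322 kg/m³ × 9.8 m/s² × 990 m = 2.253×10^7 Pa = 22.53 MPa
upper-mantle rock: 3360 kg/m³ × 9.8 m/s² × 5690 m = 1.874×10^8 Pa = 187.4 MPa
Total = 4.456 + 22.53 + 187.4 = 214.34 MPa

214 MPa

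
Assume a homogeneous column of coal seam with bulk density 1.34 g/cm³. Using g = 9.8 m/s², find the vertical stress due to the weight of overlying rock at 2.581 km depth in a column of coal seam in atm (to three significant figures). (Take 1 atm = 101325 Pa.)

335 atm

coal seam: 1340 kg/m³ × 9.8 m/s² × 2581 m = 3.389×10^7 Pa = 334.5 atm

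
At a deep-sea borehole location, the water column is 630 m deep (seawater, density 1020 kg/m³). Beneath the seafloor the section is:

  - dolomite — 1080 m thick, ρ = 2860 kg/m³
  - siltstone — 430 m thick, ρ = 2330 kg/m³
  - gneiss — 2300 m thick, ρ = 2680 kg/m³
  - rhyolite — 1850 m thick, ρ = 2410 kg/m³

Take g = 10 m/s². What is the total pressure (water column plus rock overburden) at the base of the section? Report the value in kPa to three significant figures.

seawater: 1020 kg/m³ × 10 m/s² × 630 m = 6.426×10^6 Pa = 6426 kPa
dolomite: 2860 kg/m³ × 10 m/s² × 1080 m = 3.089×10^7 Pa = 30888 kPa
siltstone: 2330 kg/m³ × 10 m/s² × 430 m = 1.002×10^7 Pa = 10019 kPa
gneiss: 2680 kg/m³ × 10 m/s² × 2300 m = 6.164×10^7 Pa = 61640 kPa
rhyolite: 2410 kg/m³ × 10 m/s² × 1850 m = 4.458×10^7 Pa = 44585 kPa
Total = 6426 + 30888 + 10019 + 61640 + 44585 = 1.5356×10^5 kPa

154000 kPa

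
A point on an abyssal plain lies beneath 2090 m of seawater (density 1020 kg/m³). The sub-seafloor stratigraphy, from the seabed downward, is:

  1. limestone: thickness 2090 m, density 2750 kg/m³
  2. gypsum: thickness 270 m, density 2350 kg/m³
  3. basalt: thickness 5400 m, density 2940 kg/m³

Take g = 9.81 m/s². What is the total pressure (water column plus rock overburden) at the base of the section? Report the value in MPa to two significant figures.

seawater: 1020 kg/m³ × 9.81 m/s² × 2090 m = 2.091×10^7 Pa = 20.91 MPa
limestone: 2750 kg/m³ × 9.81 m/s² × 2090 m = 5.638×10^7 Pa = 56.38 MPa
gypsum: 2350 kg/m³ × 9.81 m/s² × 270 m = 6.224×10^6 Pa = 6.224 MPa
basalt: 2940 kg/m³ × 9.81 m/s² × 5400 m = 1.557×10^8 Pa = 155.7 MPa
Total = 20.91 + 56.38 + 6.224 + 155.7 = 239.26 MPa

240 MPa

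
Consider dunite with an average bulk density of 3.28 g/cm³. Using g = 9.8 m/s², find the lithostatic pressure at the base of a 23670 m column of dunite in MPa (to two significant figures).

dunite: 3280 kg/m³ × 9.8 m/s² × 23670 m = 7.608×10^8 Pa = 760.8 MPa

760 MPa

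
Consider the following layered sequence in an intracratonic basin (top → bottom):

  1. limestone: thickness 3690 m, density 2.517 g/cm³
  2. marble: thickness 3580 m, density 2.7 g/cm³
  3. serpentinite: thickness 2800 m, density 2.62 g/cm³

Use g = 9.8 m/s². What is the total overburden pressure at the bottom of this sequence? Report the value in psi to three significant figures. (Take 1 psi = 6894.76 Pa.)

limestone: 2517 kg/m³ × 9.8 m/s² × 3690 m = 9.102×10^7 Pa = 13201 psi
marble: 2700 kg/m³ × 9.8 m/s² × 3580 m = 9.473×10^7 Pa = 13739 psi
serpentinite: 2620 kg/m³ × 9.8 m/s² × 2800 m = 7.189×10^7 Pa = 10427 psi
Total = 13201 + 13739 + 10427 = 37367 psi

37400 psi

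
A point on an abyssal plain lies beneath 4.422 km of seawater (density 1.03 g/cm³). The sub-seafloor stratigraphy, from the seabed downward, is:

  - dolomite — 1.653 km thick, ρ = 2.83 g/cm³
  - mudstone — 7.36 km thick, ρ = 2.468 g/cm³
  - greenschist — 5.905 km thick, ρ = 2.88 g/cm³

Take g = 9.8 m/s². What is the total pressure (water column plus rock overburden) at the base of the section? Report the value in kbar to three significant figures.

seawater: 1030 kg/m³ × 9.8 m/s² × 4422 m = 4.464×10^7 Pa = 0.4464 kbar
dolomite: 2830 kg/m³ × 9.8 m/s² × 1653 m = 4.584×10^7 Pa = 0.4584 kbar
mudstone: 2468 kg/m³ × 9.8 m/s² × 7360 m = 1.780×10^8 Pa = 1.780 kbar
greenschist: 2880 kg/m³ × 9.8 m/s² × 5905 m = 1.667×10^8 Pa = 1.667 kbar
Total = 0.4464 + 0.4584 + 1.780 + 1.667 = 4.3515 kbar

4.35 kbar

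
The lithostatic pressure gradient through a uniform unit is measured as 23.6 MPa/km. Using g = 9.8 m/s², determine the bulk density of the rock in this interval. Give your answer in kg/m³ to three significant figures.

ρ = (dP/dz)/g = 23.6 MPa/km / 9.8 m/s² = 23600 Pa/m / 9.8 m/s² = 2408.2 kg/m³

2410 kg/m³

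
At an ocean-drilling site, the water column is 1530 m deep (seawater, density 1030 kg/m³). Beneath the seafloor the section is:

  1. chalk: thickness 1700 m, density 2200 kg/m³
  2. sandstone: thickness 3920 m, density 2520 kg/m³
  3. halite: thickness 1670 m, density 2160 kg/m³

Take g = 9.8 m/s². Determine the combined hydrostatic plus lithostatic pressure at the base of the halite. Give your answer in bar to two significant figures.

seawater: 1030 kg/m³ × 9.8 m/s² × 1530 m = 1.544×10^7 Pa = 154.4 bar
chalk: 2200 kg/m³ × 9.8 m/s² × 1700 m = 3.665×10^7 Pa = 366.5 bar
sandstone: 2520 kg/m³ × 9.8 m/s² × 3920 m = 9.681×10^7 Pa = 968.1 bar
halite: 2160 kg/m³ × 9.8 m/s² × 1670 m = 3.535×10^7 Pa = 353.5 bar
Total = 154.4 + 366.5 + 968.1 + 353.5 = 1842.5 bar

1800 bar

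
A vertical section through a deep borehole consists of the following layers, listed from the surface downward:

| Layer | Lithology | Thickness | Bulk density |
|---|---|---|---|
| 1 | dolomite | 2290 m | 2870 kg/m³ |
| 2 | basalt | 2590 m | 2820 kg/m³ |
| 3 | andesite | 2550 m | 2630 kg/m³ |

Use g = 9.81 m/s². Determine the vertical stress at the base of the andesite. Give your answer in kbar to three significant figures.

dolomite: 2870 kg/m³ × 9.81 m/s² × 2290 m = 6.447×10^7 Pa = 0.6447 kbar
basalt: 2820 kg/m³ × 9.81 m/s² × 2590 m = 7.165×10^7 Pa = 0.7165 kbar
andesite: 2630 kg/m³ × 9.81 m/s² × 2550 m = 6.579×10^7 Pa = 0.6579 kbar
Total = 0.6447 + 0.7165 + 0.6579 = 2.0192 kbar

2.02 kbar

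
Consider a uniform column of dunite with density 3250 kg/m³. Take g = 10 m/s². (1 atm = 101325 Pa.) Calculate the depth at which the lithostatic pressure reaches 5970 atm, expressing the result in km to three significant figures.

18.6 km

h = P/(ρg) = 5970 atm / (3250 kg/m³ × 10 m/s²) = 6.049×10^8 Pa / 32500 Pa/m = 18613 m
= 18.613 km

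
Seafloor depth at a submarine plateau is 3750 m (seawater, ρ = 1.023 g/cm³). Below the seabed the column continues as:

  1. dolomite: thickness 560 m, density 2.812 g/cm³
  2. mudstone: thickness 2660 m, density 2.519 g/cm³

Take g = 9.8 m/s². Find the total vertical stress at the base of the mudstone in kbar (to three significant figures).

1.19 kbar

seawater: 1023 kg/m³ × 9.8 m/s² × 3750 m = 3.760×10^7 Pa = 0.3760 kbar
dolomite: 2812 kg/m³ × 9.8 m/s² × 560 m = 1.543×10^7 Pa = 0.1543 kbar
mudstone: 2519 kg/m³ × 9.8 m/s² × 2660 m = 6.567×10^7 Pa = 0.6567 kbar
Total = 0.3760 + 0.1543 + 0.6567 = 1.1869 kbar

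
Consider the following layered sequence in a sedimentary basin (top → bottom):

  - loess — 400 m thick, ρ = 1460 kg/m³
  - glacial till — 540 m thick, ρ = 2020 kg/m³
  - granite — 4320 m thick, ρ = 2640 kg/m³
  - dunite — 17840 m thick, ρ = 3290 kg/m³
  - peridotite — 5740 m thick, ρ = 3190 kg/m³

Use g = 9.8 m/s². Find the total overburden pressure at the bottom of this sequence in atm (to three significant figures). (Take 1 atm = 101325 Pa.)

loess: 1460 kg/m³ × 9.8 m/s² × 400 m = 5.723×10^6 Pa = 56.48 atm
glacial till: 2020 kg/m³ × 9.8 m/s² × 540 m = 1.069×10^7 Pa = 105.5 atm
granite: 2640 kg/m³ × 9.8 m/s² × 4320 m = 1.118×10^8 Pa = 1103 atm
dunite: 3290 kg/m³ × 9.8 m/s² × 17840 m = 5.752×10^8 Pa = 5677 atm
peridotite: 3190 kg/m³ × 9.8 m/s² × 5740 m = 1.794×10^8 Pa = 1771 atm
Total = 56.48 + 105.5 + 1103 + 5677 + 1771 = 8712.8 atm

8710 atm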